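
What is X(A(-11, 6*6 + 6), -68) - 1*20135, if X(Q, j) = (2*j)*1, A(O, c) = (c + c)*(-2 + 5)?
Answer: -20271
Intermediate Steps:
A(O, c) = 6*c (A(O, c) = (2*c)*3 = 6*c)
X(Q, j) = 2*j
X(A(-11, 6*6 + 6), -68) - 1*20135 = 2*(-68) - 1*20135 = -136 - 20135 = -20271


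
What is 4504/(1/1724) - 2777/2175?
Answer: 16888646023/2175 ≈ 7.7649e+6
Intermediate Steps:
4504/(1/1724) - 2777/2175 = 4504/(1/1724) - 2777*1/2175 = 4504*1724 - 2777/2175 = 7764896 - 2777/2175 = 16888646023/2175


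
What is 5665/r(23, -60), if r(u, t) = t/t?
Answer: 5665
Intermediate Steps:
r(u, t) = 1
5665/r(23, -60) = 5665/1 = 5665*1 = 5665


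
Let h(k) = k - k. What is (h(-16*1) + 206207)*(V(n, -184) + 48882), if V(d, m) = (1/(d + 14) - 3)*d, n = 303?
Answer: 3135943267008/317 ≈ 9.8926e+9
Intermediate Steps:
h(k) = 0
V(d, m) = d*(-3 + 1/(14 + d)) (V(d, m) = (1/(14 + d) - 3)*d = (-3 + 1/(14 + d))*d = d*(-3 + 1/(14 + d)))
(h(-16*1) + 206207)*(V(n, -184) + 48882) = (0 + 206207)*(-1*303*(41 + 3*303)/(14 + 303) + 48882) = 206207*(-1*303*(41 + 909)/317 + 48882) = 206207*(-1*303*1/317*950 + 48882) = 206207*(-287850/317 + 48882) = 206207*(15207744/317) = 3135943267008/317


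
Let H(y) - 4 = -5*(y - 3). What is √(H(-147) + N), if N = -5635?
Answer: I*√4881 ≈ 69.864*I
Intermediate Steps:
H(y) = 19 - 5*y (H(y) = 4 - 5*(y - 3) = 4 - 5*(-3 + y) = 4 + (15 - 5*y) = 19 - 5*y)
√(H(-147) + N) = √((19 - 5*(-147)) - 5635) = √((19 + 735) - 5635) = √(754 - 5635) = √(-4881) = I*√4881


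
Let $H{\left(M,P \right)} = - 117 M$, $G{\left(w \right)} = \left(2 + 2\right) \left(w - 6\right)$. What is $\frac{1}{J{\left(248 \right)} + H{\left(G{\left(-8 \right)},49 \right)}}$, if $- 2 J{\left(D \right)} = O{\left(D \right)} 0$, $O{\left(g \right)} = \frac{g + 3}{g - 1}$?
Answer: $\frac{1}{6552} \approx 0.00015263$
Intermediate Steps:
$O{\left(g \right)} = \frac{3 + g}{-1 + g}$
$G{\left(w \right)} = -24 + 4 w$ ($G{\left(w \right)} = 4 \left(-6 + w\right) = -24 + 4 w$)
$J{\left(D \right)} = 0$ ($J{\left(D \right)} = - \frac{\frac{3 + D}{-1 + D} 0}{2} = \left(- \frac{1}{2}\right) 0 = 0$)
$\frac{1}{J{\left(248 \right)} + H{\left(G{\left(-8 \right)},49 \right)}} = \frac{1}{0 - 117 \left(-24 + 4 \left(-8\right)\right)} = \frac{1}{0 - 117 \left(-24 - 32\right)} = \frac{1}{0 - -6552} = \frac{1}{0 + 6552} = \frac{1}{6552}$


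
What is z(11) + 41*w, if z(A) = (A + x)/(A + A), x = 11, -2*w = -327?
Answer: 13409/2 ≈ 6704.5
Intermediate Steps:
w = 327/2 (w = -½*(-327) = 327/2 ≈ 163.50)
z(A) = (11 + A)/(2*A) (z(A) = (A + 11)/(A + A) = (11 + A)/((2*A)) = (11 + A)*(1/(2*A)) = (11 + A)/(2*A))
z(11) + 41*w = (½)*(11 + 11)/11 + 41*(327/2) = (½)*(1/11)*22 + 13407/2 = 1 + 13407/2 = 13409/2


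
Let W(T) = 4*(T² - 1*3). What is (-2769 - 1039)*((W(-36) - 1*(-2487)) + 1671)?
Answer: -35528640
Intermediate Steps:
W(T) = -12 + 4*T² (W(T) = 4*(T² - 3) = 4*(-3 + T²) = -12 + 4*T²)
(-2769 - 1039)*((W(-36) - 1*(-2487)) + 1671) = (-2769 - 1039)*(((-12 + 4*(-36)²) - 1*(-2487)) + 1671) = -3808*(((-12 + 4*1296) + 2487) + 1671) = -3808*(((-12 + 5184) + 2487) + 1671) = -3808*((5172 + 2487) + 1671) = -3808*(7659 + 1671) = -3808*9330 = -35528640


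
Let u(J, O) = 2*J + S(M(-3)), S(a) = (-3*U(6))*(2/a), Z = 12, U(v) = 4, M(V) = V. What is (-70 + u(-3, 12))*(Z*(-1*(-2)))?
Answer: -1632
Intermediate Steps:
S(a) = -24/a (S(a) = (-3*4)*(2/a) = -24/a)
u(J, O) = 8 + 2*J (u(J, O) = 2*J - 24/(-3) = 2*J - 24*(-⅓) = 2*J + 8 = 8 + 2*J)
(-70 + u(-3, 12))*(Z*(-1*(-2))) = (-70 + (8 + 2*(-3)))*(12*(-1*(-2))) = (-70 + (8 - 6))*(12*2) = (-70 + 2)*24 = -68*24 = -1632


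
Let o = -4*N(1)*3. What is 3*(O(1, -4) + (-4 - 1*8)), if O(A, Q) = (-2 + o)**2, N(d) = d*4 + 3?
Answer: 22152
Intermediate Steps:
N(d) = 3 + 4*d (N(d) = 4*d + 3 = 3 + 4*d)
o = -84 (o = -4*(3 + 4*1)*3 = -4*(3 + 4)*3 = -4*7*3 = -28*3 = -84)
O(A, Q) = 7396 (O(A, Q) = (-2 - 84)**2 = (-86)**2 = 7396)
3*(O(1, -4) + (-4 - 1*8)) = 3*(7396 + (-4 - 1*8)) = 3*(7396 + (-4 - 8)) = 3*(7396 - 12) = 3*7384 = 22152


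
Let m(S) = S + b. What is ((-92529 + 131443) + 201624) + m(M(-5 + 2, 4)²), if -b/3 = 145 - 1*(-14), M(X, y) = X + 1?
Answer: 240065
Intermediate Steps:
M(X, y) = 1 + X
b = -477 (b = -3*(145 - 1*(-14)) = -3*(145 + 14) = -3*159 = -477)
m(S) = -477 + S (m(S) = S - 477 = -477 + S)
((-92529 + 131443) + 201624) + m(M(-5 + 2, 4)²) = ((-92529 + 131443) + 201624) + (-477 + (1 + (-5 + 2))²) = (38914 + 201624) + (-477 + (1 - 3)²) = 240538 + (-477 + (-2)²) = 240538 + (-477 + 4) = 240538 - 473 = 240065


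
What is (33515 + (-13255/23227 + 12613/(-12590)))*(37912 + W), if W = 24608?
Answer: 61271239470393948/29242793 ≈ 2.0953e+9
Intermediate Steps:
(33515 + (-13255/23227 + 12613/(-12590)))*(37912 + W) = (33515 + (-13255/23227 + 12613/(-12590)))*(37912 + 24608) = (33515 + (-13255*1/23227 + 12613*(-1/12590)))*62520 = (33515 + (-13255/23227 - 12613/12590))*62520 = (33515 - 459842601/292427930)*62520 = (9800262231349/292427930)*62520 = 61271239470393948/29242793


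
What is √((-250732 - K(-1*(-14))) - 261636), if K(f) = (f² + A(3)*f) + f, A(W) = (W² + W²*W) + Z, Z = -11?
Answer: 12*I*√3562 ≈ 716.19*I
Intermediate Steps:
A(W) = -11 + W² + W³ (A(W) = (W² + W²*W) - 11 = (W² + W³) - 11 = -11 + W² + W³)
K(f) = f² + 26*f (K(f) = (f² + (-11 + 3² + 3³)*f) + f = (f² + (-11 + 9 + 27)*f) + f = (f² + 25*f) + f = f² + 26*f)
√((-250732 - K(-1*(-14))) - 261636) = √((-250732 - (-1*(-14))*(26 - 1*(-14))) - 261636) = √((-250732 - 14*(26 + 14)) - 261636) = √((-250732 - 14*40) - 261636) = √((-250732 - 1*560) - 261636) = √((-250732 - 560) - 261636) = √(-251292 - 261636) = √(-512928) = 12*I*√3562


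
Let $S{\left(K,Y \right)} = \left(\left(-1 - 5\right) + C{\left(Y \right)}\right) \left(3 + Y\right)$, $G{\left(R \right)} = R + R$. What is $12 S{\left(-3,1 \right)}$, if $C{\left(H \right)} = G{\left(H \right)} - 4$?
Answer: $-384$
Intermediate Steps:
$G{\left(R \right)} = 2 R$
$C{\left(H \right)} = -4 + 2 H$ ($C{\left(H \right)} = 2 H - 4 = -4 + 2 H$)
$S{\left(K,Y \right)} = \left(-10 + 2 Y\right) \left(3 + Y\right)$ ($S{\left(K,Y \right)} = \left(\left(-1 - 5\right) + \left(-4 + 2 Y\right)\right) \left(3 + Y\right) = \left(-6 + \left(-4 + 2 Y\right)\right) \left(3 + Y\right) = \left(-10 + 2 Y\right) \left(3 + Y\right)$)
$12 S{\left(-3,1 \right)} = 12 \left(-30 + 2 \cdot 1 \left(-2 + 1\right)\right) = 12 \left(-30 + 2 \cdot 1 \left(-1\right)\right) = 12 \left(-30 - 2\right) = 12 \left(-32\right) = -384$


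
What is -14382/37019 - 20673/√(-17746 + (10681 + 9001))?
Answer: -765926595/1628836 ≈ -470.23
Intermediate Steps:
-14382/37019 - 20673/√(-17746 + (10681 + 9001)) = -14382*1/37019 - 20673/√(-17746 + 19682) = -14382/37019 - 20673/(√1936) = -14382/37019 - 20673/44 = -765926595/1628836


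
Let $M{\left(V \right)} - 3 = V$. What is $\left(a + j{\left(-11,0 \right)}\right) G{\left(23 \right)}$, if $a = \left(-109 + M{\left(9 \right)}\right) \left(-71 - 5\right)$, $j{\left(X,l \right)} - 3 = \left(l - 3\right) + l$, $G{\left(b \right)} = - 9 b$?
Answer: $-1526004$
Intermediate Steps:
$M{\left(V \right)} = 3 + V$
$j{\left(X,l \right)} = 2 l$ ($j{\left(X,l \right)} = 3 + \left(\left(l - 3\right) + l\right) = 3 + \left(\left(-3 + l\right) + l\right) = 3 + \left(-3 + 2 l\right) = 2 l$)
$a = 7372$ ($a = \left(-109 + \left(3 + 9\right)\right) \left(-71 - 5\right) = \left(-109 + 12\right) \left(-76\right) = \left(-97\right) \left(-76\right) = 7372$)
$\left(a + j{\left(-11,0 \right)}\right) G{\left(23 \right)} = \left(7372 + 2 \cdot 0\right) \left(\left(-9\right) 23\right) = \left(7372 + 0\right) \left(-207\right) = 7372 \left(-207\right) = -1526004$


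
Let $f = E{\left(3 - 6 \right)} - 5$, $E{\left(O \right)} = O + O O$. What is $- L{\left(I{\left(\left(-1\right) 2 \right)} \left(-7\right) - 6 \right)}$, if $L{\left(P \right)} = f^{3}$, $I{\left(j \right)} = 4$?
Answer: $-1$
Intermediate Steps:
$E{\left(O \right)} = O + O^{2}$
$f = 1$ ($f = \left(3 - 6\right) \left(1 + \left(3 - 6\right)\right) - 5 = - 3 \left(1 - 3\right) - 5 = \left(-3\right) \left(-2\right) - 5 = 6 - 5 = 1$)
$L{\left(P \right)} = 1$ ($L{\left(P \right)} = 1^{3} = 1$)
$- L{\left(I{\left(\left(-1\right) 2 \right)} \left(-7\right) - 6 \right)} = \left(-1\right) 1 = -1$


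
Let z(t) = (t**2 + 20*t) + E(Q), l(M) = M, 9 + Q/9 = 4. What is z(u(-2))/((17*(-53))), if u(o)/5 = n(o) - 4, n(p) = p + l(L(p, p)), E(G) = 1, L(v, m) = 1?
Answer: -126/901 ≈ -0.13984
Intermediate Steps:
Q = -45 (Q = -81 + 9*4 = -81 + 36 = -45)
n(p) = 1 + p (n(p) = p + 1 = 1 + p)
u(o) = -15 + 5*o (u(o) = 5*((1 + o) - 4) = 5*(-3 + o) = -15 + 5*o)
z(t) = 1 + t**2 + 20*t (z(t) = (t**2 + 20*t) + 1 = 1 + t**2 + 20*t)
z(u(-2))/((17*(-53))) = (1 + (-15 + 5*(-2))**2 + 20*(-15 + 5*(-2)))/((17*(-53))) = (1 + (-15 - 10)**2 + 20*(-15 - 10))/(-901) = (1 + (-25)**2 + 20*(-25))*(-1/901) = (1 + 625 - 500)*(-1/901) = 126*(-1/901) = -126/901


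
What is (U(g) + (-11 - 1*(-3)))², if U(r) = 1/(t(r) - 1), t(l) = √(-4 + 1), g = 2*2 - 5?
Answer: (72*√3 - 111*I/2)/(√3 - I) ≈ 67.875 + 7.1447*I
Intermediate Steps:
g = -1 (g = 4 - 5 = -1)
t(l) = I*√3 (t(l) = √(-3) = I*√3)
U(r) = 1/(-1 + I*√3) (U(r) = 1/(I*√3 - 1) = 1/(-1 + I*√3))
(U(g) + (-11 - 1*(-3)))² = (-I/(I + √3) + (-11 - 1*(-3)))² = (-I/(I + √3) + (-11 + 3))² = (-I/(I + √3) - 8)² = (-8 - I/(I + √3))²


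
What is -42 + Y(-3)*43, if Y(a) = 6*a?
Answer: -816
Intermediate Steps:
-42 + Y(-3)*43 = -42 + (6*(-3))*43 = -42 - 18*43 = -42 - 774 = -816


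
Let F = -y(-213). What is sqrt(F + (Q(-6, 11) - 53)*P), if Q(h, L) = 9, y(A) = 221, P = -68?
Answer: sqrt(2771) ≈ 52.640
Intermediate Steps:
F = -221 (F = -1*221 = -221)
sqrt(F + (Q(-6, 11) - 53)*P) = sqrt(-221 + (9 - 53)*(-68)) = sqrt(-221 - 44*(-68)) = sqrt(-221 + 2992) = sqrt(2771)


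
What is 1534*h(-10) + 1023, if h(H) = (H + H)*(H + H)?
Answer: 614623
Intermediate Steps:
h(H) = 4*H**2 (h(H) = (2*H)*(2*H) = 4*H**2)
1534*h(-10) + 1023 = 1534*(4*(-10)**2) + 1023 = 1534*(4*100) + 1023 = 1534*400 + 1023 = 613600 + 1023 = 614623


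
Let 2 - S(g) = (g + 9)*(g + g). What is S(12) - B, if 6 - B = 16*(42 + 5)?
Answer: 244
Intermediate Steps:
S(g) = 2 - 2*g*(9 + g) (S(g) = 2 - (g + 9)*(g + g) = 2 - (9 + g)*2*g = 2 - 2*g*(9 + g))
B = -746 (B = 6 - 16*(42 + 5) = 6 - 16*47 = 6 - 1*752 = 6 - 752 = -746)
S(12) - B = (2 - 18*12 - 2*12²) - 1*(-746) = (2 - 216 - 2*144) + 746 = (2 - 216 - 288) + 746 = -502 + 746 = 244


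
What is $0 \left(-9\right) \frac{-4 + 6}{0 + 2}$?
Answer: $0$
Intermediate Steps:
$0 \left(-9\right) \frac{-4 + 6}{0 + 2} = 0 \cdot \frac{2}{2} = 0 \cdot 2 \cdot \frac{1}{2} = 0 \cdot 1 = 0$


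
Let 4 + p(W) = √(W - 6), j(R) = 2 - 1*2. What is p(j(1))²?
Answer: (4 - I*√6)² ≈ 10.0 - 19.596*I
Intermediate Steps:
j(R) = 0 (j(R) = 2 - 2 = 0)
p(W) = -4 + √(-6 + W) (p(W) = -4 + √(W - 6) = -4 + √(-6 + W))
p(j(1))² = (-4 + √(-6 + 0))² = (-4 + √(-6))² = (-4 + I*√6)²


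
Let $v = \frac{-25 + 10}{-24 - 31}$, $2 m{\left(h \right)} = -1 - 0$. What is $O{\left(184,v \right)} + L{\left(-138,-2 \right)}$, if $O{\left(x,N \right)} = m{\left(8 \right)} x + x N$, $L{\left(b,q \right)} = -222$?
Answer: $- \frac{2902}{11} \approx -263.82$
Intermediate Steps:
$m{\left(h \right)} = - \frac{1}{2}$ ($m{\left(h \right)} = \frac{-1 - 0}{2} = \frac{-1 + 0}{2} = \frac{1}{2} \left(-1\right) = - \frac{1}{2}$)
$v = \frac{3}{11}$ ($v = - \frac{15}{-55} = \left(-15\right) \left(- \frac{1}{55}\right) = \frac{3}{11} \approx 0.27273$)
$O{\left(x,N \right)} = - \frac{x}{2} + N x$ ($O{\left(x,N \right)} = - \frac{x}{2} + x N = - \frac{x}{2} + N x$)
$O{\left(184,v \right)} + L{\left(-138,-2 \right)} = 184 \left(- \frac{1}{2} + \frac{3}{11}\right) - 222 = 184 \left(- \frac{5}{22}\right) - 222 = - \frac{460}{11} - 222 = - \frac{2902}{11}$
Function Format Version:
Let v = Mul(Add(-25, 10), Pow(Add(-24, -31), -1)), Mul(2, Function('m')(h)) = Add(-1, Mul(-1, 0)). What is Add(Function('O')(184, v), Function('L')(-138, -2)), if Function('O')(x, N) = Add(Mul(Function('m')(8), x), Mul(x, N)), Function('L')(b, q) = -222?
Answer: Rational(-2902, 11) ≈ -263.82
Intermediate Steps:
Function('m')(h) = Rational(-1, 2) (Function('m')(h) = Mul(Rational(1, 2), Add(-1, Mul(-1, 0))) = Mul(Rational(1, 2), Add(-1, 0)) = Mul(Rational(1, 2), -1) = Rational(-1, 2))
v = Rational(3, 11) (v = Mul(-15, Pow(-55, -1)) = Mul(-15, Rational(-1, 55)) = Rational(3, 11) ≈ 0.27273)
Function('O')(x, N) = Add(Mul(Rational(-1, 2), x), Mul(N, x)) (Function('O')(x, N) = Add(Mul(Rational(-1, 2), x), Mul(x, N)) = Add(Mul(Rational(-1, 2), x), Mul(N, x)))
Add(Function('O')(184, v), Function('L')(-138, -2)) = Add(Mul(184, Add(Rational(-1, 2), Rational(3, 11))), -222) = Add(Mul(184, Rational(-5, 22)), -222) = Add(Rational(-460, 11), -222) = Rational(-2902, 11)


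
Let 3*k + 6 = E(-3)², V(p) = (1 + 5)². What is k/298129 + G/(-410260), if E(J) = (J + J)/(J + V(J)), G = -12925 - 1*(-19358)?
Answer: -36656883569/2336772446580 ≈ -0.015687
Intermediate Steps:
G = 6433 (G = -12925 + 19358 = 6433)
V(p) = 36 (V(p) = 6² = 36)
E(J) = 2*J/(36 + J) (E(J) = (J + J)/(J + 36) = (2*J)/(36 + J) = 2*J/(36 + J))
k = -722/363 (k = -2 + (2*(-3)/(36 - 3))²/3 = -2 + (2*(-3)/33)²/3 = -2 + (2*(-3)*(1/33))²/3 = -2 + (-2/11)²/3 = -2 + (⅓)*(4/121) = -2 + 4/363 = -722/363 ≈ -1.9890)
k/298129 + G/(-410260) = -722/363/298129 + 6433/(-410260) = -722/363*1/298129 + 6433*(-1/410260) = -38/5695833 - 6433/410260 = -36656883569/2336772446580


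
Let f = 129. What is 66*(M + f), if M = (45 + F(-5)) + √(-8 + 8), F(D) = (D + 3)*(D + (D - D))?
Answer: 12144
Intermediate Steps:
F(D) = D*(3 + D) (F(D) = (3 + D)*(D + 0) = (3 + D)*D = D*(3 + D))
M = 55 (M = (45 - 5*(3 - 5)) + √(-8 + 8) = (45 - 5*(-2)) + √0 = (45 + 10) + 0 = 55 + 0 = 55)
66*(M + f) = 66*(55 + 129) = 66*184 = 12144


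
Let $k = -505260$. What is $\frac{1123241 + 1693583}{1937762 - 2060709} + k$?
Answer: $- \frac{62123018044}{122947} \approx -5.0528 \cdot 10^{5}$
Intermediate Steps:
$\frac{1123241 + 1693583}{1937762 - 2060709} + k = \frac{1123241 + 1693583}{1937762 - 2060709} - 505260 = \frac{2816824}{-122947} - 505260 = 2816824 \left(- \frac{1}{122947}\right) - 505260 = - \frac{2816824}{122947} - 505260 = - \frac{62123018044}{122947}$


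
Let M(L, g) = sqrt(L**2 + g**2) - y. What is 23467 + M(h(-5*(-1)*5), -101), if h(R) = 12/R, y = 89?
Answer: 23378 + sqrt(6375769)/25 ≈ 23479.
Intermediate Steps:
M(L, g) = -89 + sqrt(L**2 + g**2) (M(L, g) = sqrt(L**2 + g**2) - 1*89 = sqrt(L**2 + g**2) - 89 = -89 + sqrt(L**2 + g**2))
23467 + M(h(-5*(-1)*5), -101) = 23467 + (-89 + sqrt((12/((-5*(-1)*5)))**2 + (-101)**2)) = 23467 + (-89 + sqrt((12/((5*5)))**2 + 10201)) = 23467 + (-89 + sqrt((12/25)**2 + 10201)) = 23467 + (-89 + sqrt(144/625 + 10201)) = 23467 + (-89 + sqrt(6375769/625)) = 23467 + (-89 + sqrt(6375769)/25) = 23378 + sqrt(6375769)/25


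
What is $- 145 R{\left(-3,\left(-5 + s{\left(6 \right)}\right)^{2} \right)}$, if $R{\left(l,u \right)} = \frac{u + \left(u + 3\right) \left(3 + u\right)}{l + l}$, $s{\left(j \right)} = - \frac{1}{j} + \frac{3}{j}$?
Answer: $\frac{7466485}{486} \approx 15363.0$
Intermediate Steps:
$s{\left(j \right)} = \frac{2}{j}$
$R{\left(l,u \right)} = \frac{u + \left(3 + u\right)^{2}}{2 l}$ ($R{\left(l,u \right)} = \frac{u + \left(3 + u\right) \left(3 + u\right)}{2 l} = \left(u + \left(3 + u\right)^{2}\right) \frac{1}{2 l} = \frac{u + \left(3 + u\right)^{2}}{2 l}$)
$- 145 R{\left(-3,\left(-5 + s{\left(6 \right)}\right)^{2} \right)} = - 145 \frac{\left(-5 + \frac{2}{6}\right)^{2} + \left(3 + \left(-5 + \frac{2}{6}\right)^{2}\right)^{2}}{2 \left(-3\right)} = - 145 \cdot \frac{1}{2} \left(- \frac{1}{3}\right) \left(\left(-5 + 2 \cdot \frac{1}{6}\right)^{2} + \left(3 + \left(-5 + 2 \cdot \frac{1}{6}\right)^{2}\right)^{2}\right) = - 145 \cdot \frac{1}{2} \left(- \frac{1}{3}\right) \left(\left(-5 + \frac{1}{3}\right)^{2} + \left(3 + \left(-5 + \frac{1}{3}\right)^{2}\right)^{2}\right) = - 145 \cdot \frac{1}{2} \left(- \frac{1}{3}\right) \left(\left(- \frac{14}{3}\right)^{2} + \left(3 + \left(- \frac{14}{3}\right)^{2}\right)^{2}\right) = - 145 \cdot \frac{1}{2} \left(- \frac{1}{3}\right) \left(\frac{196}{9} + \left(3 + \frac{196}{9}\right)^{2}\right) = - 145 \cdot \frac{1}{2} \left(- \frac{1}{3}\right) \left(\frac{196}{9} + \left(\frac{223}{9}\right)^{2}\right) = - 145 \cdot \frac{1}{2} \left(- \frac{1}{3}\right) \left(\frac{196}{9} + \frac{49729}{81}\right) = - 145 \cdot \frac{1}{2} \left(- \frac{1}{3}\right) \frac{51493}{81} = \left(-145\right) \left(- \frac{51493}{486}\right) = \frac{7466485}{486}$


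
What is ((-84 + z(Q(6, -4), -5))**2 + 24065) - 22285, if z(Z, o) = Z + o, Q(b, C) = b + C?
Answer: 9349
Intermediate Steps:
Q(b, C) = C + b
((-84 + z(Q(6, -4), -5))**2 + 24065) - 22285 = ((-84 + ((-4 + 6) - 5))**2 + 24065) - 22285 = ((-84 + (2 - 5))**2 + 24065) - 22285 = ((-84 - 3)**2 + 24065) - 22285 = ((-87)**2 + 24065) - 22285 = (7569 + 24065) - 22285 = 31634 - 22285 = 9349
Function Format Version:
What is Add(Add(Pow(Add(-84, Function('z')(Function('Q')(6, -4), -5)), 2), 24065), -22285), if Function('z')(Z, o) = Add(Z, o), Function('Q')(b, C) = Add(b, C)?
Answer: 9349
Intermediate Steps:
Function('Q')(b, C) = Add(C, b)
Add(Add(Pow(Add(-84, Function('z')(Function('Q')(6, -4), -5)), 2), 24065), -22285) = Add(Add(Pow(Add(-84, Add(Add(-4, 6), -5)), 2), 24065), -22285) = Add(Add(Pow(Add(-84, Add(2, -5)), 2), 24065), -22285) = Add(Add(Pow(Add(-84, -3), 2), 24065), -22285) = Add(Add(Pow(-87, 2), 24065), -22285) = Add(Add(7569, 24065), -22285) = Add(31634, -22285) = 9349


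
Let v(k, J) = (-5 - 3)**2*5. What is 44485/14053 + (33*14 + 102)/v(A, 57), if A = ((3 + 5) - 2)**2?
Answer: 5540273/1124240 ≈ 4.9280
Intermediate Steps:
A = 36 (A = (8 - 2)**2 = 6**2 = 36)
v(k, J) = 320 (v(k, J) = (-8)**2*5 = 64*5 = 320)
44485/14053 + (33*14 + 102)/v(A, 57) = 44485/14053 + (33*14 + 102)/320 = 44485*(1/14053) + (462 + 102)*(1/320) = 44485/14053 + 564*(1/320) = 44485/14053 + 141/80 = 5540273/1124240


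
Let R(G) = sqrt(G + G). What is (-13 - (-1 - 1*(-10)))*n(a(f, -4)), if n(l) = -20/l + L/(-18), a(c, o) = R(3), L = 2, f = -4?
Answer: 22/9 + 220*sqrt(6)/3 ≈ 182.07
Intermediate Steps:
R(G) = sqrt(2)*sqrt(G) (R(G) = sqrt(2*G) = sqrt(2)*sqrt(G))
a(c, o) = sqrt(6) (a(c, o) = sqrt(2)*sqrt(3) = sqrt(6))
n(l) = -1/9 - 20/l (n(l) = -20/l + 2/(-18) = -20/l + 2*(-1/18) = -20/l - 1/9 = -1/9 - 20/l)
(-13 - (-1 - 1*(-10)))*n(a(f, -4)) = (-13 - (-1 - 1*(-10)))*((-180 - sqrt(6))/(9*(sqrt(6)))) = (-13 - (-1 + 10))*((sqrt(6)/6)*(-180 - sqrt(6))/9) = (-13 - 1*9)*(sqrt(6)*(-180 - sqrt(6))/54) = (-13 - 9)*(sqrt(6)*(-180 - sqrt(6))/54) = -11*sqrt(6)*(-180 - sqrt(6))/27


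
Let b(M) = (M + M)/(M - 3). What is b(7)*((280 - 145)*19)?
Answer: 17955/2 ≈ 8977.5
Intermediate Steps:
b(M) = 2*M/(-3 + M) (b(M) = (2*M)/(-3 + M) = 2*M/(-3 + M))
b(7)*((280 - 145)*19) = (2*7/(-3 + 7))*((280 - 145)*19) = (2*7/4)*(135*19) = (2*7*(¼))*2565 = (7/2)*2565 = 17955/2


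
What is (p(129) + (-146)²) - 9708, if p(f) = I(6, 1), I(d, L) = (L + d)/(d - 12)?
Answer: 69641/6 ≈ 11607.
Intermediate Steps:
I(d, L) = (L + d)/(-12 + d)
p(f) = -7/6 (p(f) = (1 + 6)/(-12 + 6) = 7/(-6) = -⅙*7 = -7/6)
(p(129) + (-146)²) - 9708 = (-7/6 + (-146)²) - 9708 = (-7/6 + 21316) - 9708 = 127889/6 - 9708 = 69641/6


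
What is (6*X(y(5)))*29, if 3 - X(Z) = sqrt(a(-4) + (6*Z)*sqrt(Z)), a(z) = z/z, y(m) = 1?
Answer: 522 - 174*sqrt(7) ≈ 61.639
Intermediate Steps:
a(z) = 1
X(Z) = 3 - sqrt(1 + 6*Z**(3/2)) (X(Z) = 3 - sqrt(1 + (6*Z)*sqrt(Z)) = 3 - sqrt(1 + 6*Z**(3/2)))
(6*X(y(5)))*29 = (6*(3 - sqrt(1 + 6*1**(3/2))))*29 = (6*(3 - sqrt(1 + 6*1)))*29 = (6*(3 - sqrt(1 + 6)))*29 = (6*(3 - sqrt(7)))*29 = (18 - 6*sqrt(7))*29 = 522 - 174*sqrt(7)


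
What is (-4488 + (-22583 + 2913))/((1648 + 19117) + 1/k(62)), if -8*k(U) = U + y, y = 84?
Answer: -1763534/1515841 ≈ -1.1634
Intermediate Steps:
k(U) = -21/2 - U/8 (k(U) = -(U + 84)/8 = -(84 + U)/8 = -21/2 - U/8)
(-4488 + (-22583 + 2913))/((1648 + 19117) + 1/k(62)) = (-4488 + (-22583 + 2913))/((1648 + 19117) + 1/(-21/2 - ⅛*62)) = (-4488 - 19670)/(20765 + 1/(-21/2 - 31/4)) = -24158/(20765 + 1/(-73/4)) = -24158/(20765 - 4/73) = -24158/1515841/73 = -24158*73/1515841 = -1763534/1515841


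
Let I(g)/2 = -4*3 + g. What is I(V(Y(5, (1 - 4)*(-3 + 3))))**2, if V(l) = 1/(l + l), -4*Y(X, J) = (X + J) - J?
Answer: 15376/25 ≈ 615.04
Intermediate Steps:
Y(X, J) = -X/4 (Y(X, J) = -((X + J) - J)/4 = -((J + X) - J)/4 = -X/4)
V(l) = 1/(2*l)
I(g) = -24 + 2*g (I(g) = 2*(-4*3 + g) = 2*(-12 + g) = -24 + 2*g)
I(V(Y(5, (1 - 4)*(-3 + 3))))**2 = (-24 + 2*(1/(2*((-1/4*5)))))**2 = (-24 + 2*(1/(2*(-5/4))))**2 = (-24 + 2*((1/2)*(-4/5)))**2 = (-24 + 2*(-2/5))**2 = (-24 - 4/5)**2 = (-124/5)**2 = 15376/25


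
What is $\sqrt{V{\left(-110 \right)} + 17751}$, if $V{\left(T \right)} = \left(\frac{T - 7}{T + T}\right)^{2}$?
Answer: $\frac{\sqrt{859162089}}{220} \approx 133.23$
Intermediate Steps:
$V{\left(T \right)} = \frac{\left(-7 + T\right)^{2}}{4 T^{2}}$ ($V{\left(T \right)} = \left(\frac{-7 + T}{2 T}\right)^{2} = \frac{\left(-7 + T\right)^{2}}{4 T^{2}}$)
$\sqrt{V{\left(-110 \right)} + 17751} = \sqrt{\frac{\left(-7 - 110\right)^{2}}{4 \cdot 12100} + 17751} = \sqrt{\frac{1}{4} \cdot \frac{1}{12100} \left(-117\right)^{2} + 17751} = \sqrt{\frac{1}{4} \cdot \frac{1}{12100} \cdot 13689 + 17751} = \sqrt{\frac{13689}{48400} + 17751} = \sqrt{\frac{859162089}{48400}} = \frac{\sqrt{859162089}}{220}$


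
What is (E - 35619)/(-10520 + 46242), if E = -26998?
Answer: -62617/35722 ≈ -1.7529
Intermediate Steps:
(E - 35619)/(-10520 + 46242) = (-26998 - 35619)/(-10520 + 46242) = -62617/35722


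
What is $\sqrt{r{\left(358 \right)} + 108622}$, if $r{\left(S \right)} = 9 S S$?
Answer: $\sqrt{1262098} \approx 1123.4$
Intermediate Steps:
$r{\left(S \right)} = 9 S^{2}$
$\sqrt{r{\left(358 \right)} + 108622} = \sqrt{9 \cdot 358^{2} + 108622} = \sqrt{9 \cdot 128164 + 108622} = \sqrt{1153476 + 108622} = \sqrt{1262098}$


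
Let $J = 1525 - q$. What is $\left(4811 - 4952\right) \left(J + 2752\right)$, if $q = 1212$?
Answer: $-432165$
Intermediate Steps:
$J = 313$ ($J = 1525 - 1212 = 313$)
$\left(4811 - 4952\right) \left(J + 2752\right) = \left(4811 - 4952\right) \left(313 + 2752\right) = \left(-141\right) 3065 = -432165$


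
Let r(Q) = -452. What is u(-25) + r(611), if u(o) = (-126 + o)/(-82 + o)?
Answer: -48213/107 ≈ -450.59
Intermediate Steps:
u(o) = (-126 + o)/(-82 + o)
u(-25) + r(611) = (-126 - 25)/(-82 - 25) - 452 = -151/(-107) - 452 = -1/107*(-151) - 452 = 151/107 - 452 = -48213/107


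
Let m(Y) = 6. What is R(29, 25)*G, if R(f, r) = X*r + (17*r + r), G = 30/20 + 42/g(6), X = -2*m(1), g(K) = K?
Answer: 1275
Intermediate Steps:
X = -12 (X = -2*6 = -12)
G = 17/2 (G = 30/20 + 42/6 = 30*(1/20) + 42*(⅙) = 3/2 + 7 = 17/2 ≈ 8.5000)
R(f, r) = 6*r (R(f, r) = -12*r + (17*r + r) = -12*r + 18*r = 6*r)
R(29, 25)*G = (6*25)*(17/2) = 150*(17/2) = 1275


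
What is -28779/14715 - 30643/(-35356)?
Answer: -188866193/173421180 ≈ -1.0891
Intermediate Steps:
-28779/14715 - 30643/(-35356) = -28779*1/14715 - 30643*(-1/35356) = -9593/4905 + 30643/35356 = -188866193/173421180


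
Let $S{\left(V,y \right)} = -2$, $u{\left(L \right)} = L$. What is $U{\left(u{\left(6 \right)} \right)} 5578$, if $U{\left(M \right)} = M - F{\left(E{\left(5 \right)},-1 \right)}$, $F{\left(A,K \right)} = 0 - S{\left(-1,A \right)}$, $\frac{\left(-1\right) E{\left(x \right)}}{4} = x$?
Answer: $22312$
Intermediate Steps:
$E{\left(x \right)} = - 4 x$
$F{\left(A,K \right)} = 2$ ($F{\left(A,K \right)} = 0 - -2 = 0 + 2 = 2$)
$U{\left(M \right)} = -2 + M$ ($U{\left(M \right)} = M - 2 = -2 + M$)
$U{\left(u{\left(6 \right)} \right)} 5578 = \left(-2 + 6\right) 5578 = 4 \cdot 5578 = 22312$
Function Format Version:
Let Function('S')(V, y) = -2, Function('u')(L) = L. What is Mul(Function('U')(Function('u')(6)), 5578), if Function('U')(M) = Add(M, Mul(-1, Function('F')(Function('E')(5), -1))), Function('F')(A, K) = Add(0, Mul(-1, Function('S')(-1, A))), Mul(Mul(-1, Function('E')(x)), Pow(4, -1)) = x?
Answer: 22312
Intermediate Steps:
Function('E')(x) = Mul(-4, x)
Function('F')(A, K) = 2 (Function('F')(A, K) = Add(0, Mul(-1, -2)) = Add(0, 2) = 2)
Function('U')(M) = Add(-2, M) (Function('U')(M) = Add(M, Mul(-1, 2)) = Add(M, -2) = Add(-2, M))
Mul(Function('U')(Function('u')(6)), 5578) = Mul(Add(-2, 6), 5578) = Mul(4, 5578) = 22312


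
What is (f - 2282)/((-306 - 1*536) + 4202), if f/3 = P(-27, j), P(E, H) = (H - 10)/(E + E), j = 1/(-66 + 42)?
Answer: -985583/1451520 ≈ -0.67900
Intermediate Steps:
j = -1/24 (j = 1/(-24) = -1/24 ≈ -0.041667)
P(E, H) = (-10 + H)/(2*E) (P(E, H) = (-10 + H)/((2*E)) = (-10 + H)*(1/(2*E)) = (-10 + H)/(2*E))
f = 241/432 (f = 3*((1/2)*(-10 - 1/24)/(-27)) = 3*((1/2)*(-1/27)*(-241/24)) = 3*(241/1296) = 241/432 ≈ 0.55787)
(f - 2282)/((-306 - 1*536) + 4202) = (241/432 - 2282)/((-306 - 1*536) + 4202) = -985583/(432*((-306 - 536) + 4202)) = -985583/(432*(-842 + 4202)) = -985583/432/3360 = -985583/432*1/3360 = -985583/1451520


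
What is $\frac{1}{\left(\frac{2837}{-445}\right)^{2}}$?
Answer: $\frac{198025}{8048569} \approx 0.024604$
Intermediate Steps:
$\frac{1}{\left(\frac{2837}{-445}\right)^{2}} = \frac{1}{\left(2837 \left(- \frac{1}{445}\right)\right)^{2}} = \frac{1}{\left(- \frac{2837}{445}\right)^{2}} = \frac{1}{\frac{8048569}{198025}} = \frac{198025}{8048569}$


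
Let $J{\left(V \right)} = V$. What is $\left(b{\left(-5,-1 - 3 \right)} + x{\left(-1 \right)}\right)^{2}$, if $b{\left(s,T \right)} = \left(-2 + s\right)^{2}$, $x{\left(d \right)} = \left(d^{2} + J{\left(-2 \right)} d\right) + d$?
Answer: $2601$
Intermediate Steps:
$x{\left(d \right)} = d^{2} - d$ ($x{\left(d \right)} = \left(d^{2} - 2 d\right) + d = d^{2} - d$)
$\left(b{\left(-5,-1 - 3 \right)} + x{\left(-1 \right)}\right)^{2} = \left(\left(-2 - 5\right)^{2} - \left(-1 - 1\right)\right)^{2} = \left(\left(-7\right)^{2} - -2\right)^{2} = \left(49 + 2\right)^{2} = 51^{2} = 2601$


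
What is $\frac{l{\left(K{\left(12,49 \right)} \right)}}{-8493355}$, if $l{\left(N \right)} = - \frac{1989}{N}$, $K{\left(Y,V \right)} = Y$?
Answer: $\frac{51}{2613340} \approx 1.9515 \cdot 10^{-5}$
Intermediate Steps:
$\frac{l{\left(K{\left(12,49 \right)} \right)}}{-8493355} = \frac{\left(-1989\right) \frac{1}{12}}{-8493355} = \left(-1989\right) \frac{1}{12} \left(- \frac{1}{8493355}\right) = \left(- \frac{663}{4}\right) \left(- \frac{1}{8493355}\right) = \frac{51}{2613340}$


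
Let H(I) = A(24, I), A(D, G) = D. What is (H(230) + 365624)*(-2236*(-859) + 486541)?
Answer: 880211632720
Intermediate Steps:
H(I) = 24
(H(230) + 365624)*(-2236*(-859) + 486541) = (24 + 365624)*(-2236*(-859) + 486541) = 365648*(1920724 + 486541) = 365648*2407265 = 880211632720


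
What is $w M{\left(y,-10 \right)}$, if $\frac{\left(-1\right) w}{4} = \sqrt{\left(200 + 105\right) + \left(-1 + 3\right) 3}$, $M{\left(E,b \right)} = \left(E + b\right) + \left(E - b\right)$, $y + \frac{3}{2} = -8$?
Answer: $76 \sqrt{311} \approx 1340.3$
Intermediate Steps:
$y = - \frac{19}{2}$ ($y = - \frac{3}{2} - 8 = - \frac{19}{2} \approx -9.5$)
$M{\left(E,b \right)} = 2 E$
$w = - 4 \sqrt{311}$ ($w = - 4 \sqrt{\left(200 + 105\right) + \left(-1 + 3\right) 3} = - 4 \sqrt{305 + 2 \cdot 3} = - 4 \sqrt{305 + 6} = - 4 \sqrt{311} \approx -70.541$)
$w M{\left(y,-10 \right)} = - 4 \sqrt{311} \cdot 2 \left(- \frac{19}{2}\right) = - 4 \sqrt{311} \left(-19\right) = 76 \sqrt{311}$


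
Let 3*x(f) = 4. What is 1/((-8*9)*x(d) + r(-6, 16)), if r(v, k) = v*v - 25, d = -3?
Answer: -1/85 ≈ -0.011765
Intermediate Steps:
r(v, k) = -25 + v² (r(v, k) = v² - 25 = -25 + v²)
x(f) = 4/3 (x(f) = (⅓)*4 = 4/3)
1/((-8*9)*x(d) + r(-6, 16)) = 1/(-8*9*(4/3) + (-25 + (-6)²)) = 1/(-72*4/3 + (-25 + 36)) = 1/(-96 + 11) = 1/(-85) = -1/85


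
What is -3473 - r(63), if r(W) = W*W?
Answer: -7442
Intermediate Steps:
r(W) = W**2
-3473 - r(63) = -3473 - 1*63**2 = -3473 - 1*3969 = -3473 - 3969 = -7442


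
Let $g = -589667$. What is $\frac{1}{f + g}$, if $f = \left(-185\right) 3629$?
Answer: $- \frac{1}{1261032} \approx -7.93 \cdot 10^{-7}$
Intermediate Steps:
$f = -671365$
$\frac{1}{f + g} = \frac{1}{-671365 - 589667} = \frac{1}{-1261032} = - \frac{1}{1261032}$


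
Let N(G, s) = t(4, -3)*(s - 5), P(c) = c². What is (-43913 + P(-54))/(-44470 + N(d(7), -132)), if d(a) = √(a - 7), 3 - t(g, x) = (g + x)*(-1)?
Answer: 40997/45018 ≈ 0.91068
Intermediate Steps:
t(g, x) = 3 + g + x (t(g, x) = 3 - (g + x)*(-1) = 3 - (-g - x) = 3 + (g + x) = 3 + g + x)
d(a) = √(-7 + a)
N(G, s) = -20 + 4*s (N(G, s) = (3 + 4 - 3)*(s - 5) = 4*(-5 + s) = -20 + 4*s)
(-43913 + P(-54))/(-44470 + N(d(7), -132)) = (-43913 + (-54)²)/(-44470 + (-20 + 4*(-132))) = (-43913 + 2916)/(-44470 + (-20 - 528)) = -40997/(-44470 - 548) = -40997/(-45018) = -40997*(-1/45018) = 40997/45018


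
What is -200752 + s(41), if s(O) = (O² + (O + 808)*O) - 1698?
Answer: -165960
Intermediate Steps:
s(O) = -1698 + O² + O*(808 + O) (s(O) = (O² + (808 + O)*O) - 1698 = (O² + O*(808 + O)) - 1698 = -1698 + O² + O*(808 + O))
-200752 + s(41) = -200752 + (-1698 + 2*41² + 808*41) = -200752 + (-1698 + 2*1681 + 33128) = -200752 + (-1698 + 3362 + 33128) = -200752 + 34792 = -165960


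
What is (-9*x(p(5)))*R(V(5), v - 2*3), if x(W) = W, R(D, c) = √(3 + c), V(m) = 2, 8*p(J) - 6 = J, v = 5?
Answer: -99*√2/8 ≈ -17.501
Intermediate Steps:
p(J) = ¾ + J/8
(-9*x(p(5)))*R(V(5), v - 2*3) = (-9*(¾ + (⅛)*5))*√(3 + (5 - 2*3)) = (-9*(¾ + 5/8))*√(3 + (5 - 6)) = (-9*11/8)*√(3 - 1) = -99*√2/8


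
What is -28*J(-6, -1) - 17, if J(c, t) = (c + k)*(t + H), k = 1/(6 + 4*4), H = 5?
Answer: 7149/11 ≈ 649.91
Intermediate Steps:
k = 1/22 (k = 1/(6 + 16) = 1/22 ≈ 0.045455)
J(c, t) = (5 + t)*(1/22 + c) (J(c, t) = (c + 1/22)*(t + 5) = (1/22 + c)*(5 + t) = (5 + t)*(1/22 + c))
-28*J(-6, -1) - 17 = -28*(5/22 + 5*(-6) + (1/22)*(-1) - 6*(-1)) - 17 = -28*(5/22 - 30 - 1/22 + 6) - 17 = -28*(-262/11) - 17 = 7336/11 - 17 = 7149/11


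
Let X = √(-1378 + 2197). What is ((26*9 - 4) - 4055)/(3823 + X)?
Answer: -2924595/2922902 + 2295*√91/2922902 ≈ -0.99309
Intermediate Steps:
X = 3*√91 (X = √819 = 3*√91 ≈ 28.618)
((26*9 - 4) - 4055)/(3823 + X) = ((26*9 - 4) - 4055)/(3823 + 3*√91) = ((234 - 4) - 4055)/(3823 + 3*√91) = (230 - 4055)/(3823 + 3*√91) = -3825/(3823 + 3*√91)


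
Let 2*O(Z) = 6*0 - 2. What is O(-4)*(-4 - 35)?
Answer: 39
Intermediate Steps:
O(Z) = -1 (O(Z) = (6*0 - 2)/2 = (0 - 2)/2 = (½)*(-2) = -1)
O(-4)*(-4 - 35) = -(-4 - 35) = -1*(-39) = 39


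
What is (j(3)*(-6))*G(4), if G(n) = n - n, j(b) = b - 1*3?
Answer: 0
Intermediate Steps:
j(b) = -3 + b (j(b) = b - 3 = -3 + b)
G(n) = 0
(j(3)*(-6))*G(4) = ((-3 + 3)*(-6))*0 = (0*(-6))*0 = 0*0 = 0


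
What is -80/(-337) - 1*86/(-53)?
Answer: 33222/17861 ≈ 1.8600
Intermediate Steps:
-80/(-337) - 1*86/(-53) = -80*(-1/337) - 86*(-1/53) = 80/337 + 86/53 = 33222/17861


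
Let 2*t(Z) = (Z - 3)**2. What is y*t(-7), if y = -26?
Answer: -1300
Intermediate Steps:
t(Z) = (-3 + Z)**2/2 (t(Z) = (Z - 3)**2/2 = (-3 + Z)**2/2)
y*t(-7) = -13*(-3 - 7)**2 = -13*(-10)**2 = -13*100 = -26*50 = -1300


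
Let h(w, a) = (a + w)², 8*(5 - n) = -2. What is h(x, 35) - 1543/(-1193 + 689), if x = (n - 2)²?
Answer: 33530159/16128 ≈ 2079.0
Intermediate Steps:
n = 21/4 (n = 5 - ⅛*(-2) = 5 + ¼ = 21/4 ≈ 5.2500)
x = 169/16 (x = (21/4 - 2)² = (13/4)² = 169/16 ≈ 10.563)
h(x, 35) - 1543/(-1193 + 689) = (35 + 169/16)² - 1543/(-1193 + 689) = (729/16)² - 1543/(-504) = 531441/256 - 1/504*(-1543) = 531441/256 + 1543/504 = 33530159/16128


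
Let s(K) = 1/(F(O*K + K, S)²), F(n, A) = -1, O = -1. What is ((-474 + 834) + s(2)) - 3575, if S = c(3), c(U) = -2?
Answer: -3214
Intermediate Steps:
S = -2
s(K) = 1 (s(K) = 1/((-1)²) = 1/1 = 1)
((-474 + 834) + s(2)) - 3575 = ((-474 + 834) + 1) - 3575 = (360 + 1) - 3575 = 361 - 3575 = -3214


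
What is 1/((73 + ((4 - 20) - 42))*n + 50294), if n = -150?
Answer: 1/48044 ≈ 2.0814e-5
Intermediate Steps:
1/((73 + ((4 - 20) - 42))*n + 50294) = 1/((73 + ((4 - 20) - 42))*(-150) + 50294) = 1/((73 + (-16 - 42))*(-150) + 50294) = 1/((73 - 58)*(-150) + 50294) = 1/(15*(-150) + 50294) = 1/(-2250 + 50294) = 1/48044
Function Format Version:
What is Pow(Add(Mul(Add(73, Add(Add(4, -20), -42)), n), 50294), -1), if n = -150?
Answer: Rational(1, 48044) ≈ 2.0814e-5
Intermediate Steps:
Pow(Add(Mul(Add(73, Add(Add(4, -20), -42)), n), 50294), -1) = Pow(Add(Mul(Add(73, Add(Add(4, -20), -42)), -150), 50294), -1) = Pow(Add(Mul(Add(73, Add(-16, -42)), -150), 50294), -1) = Pow(Add(Mul(Add(73, -58), -150), 50294), -1) = Pow(Add(Mul(15, -150), 50294), -1) = Pow(Add(-2250, 50294), -1) = Pow(48044, -1) = Rational(1, 48044)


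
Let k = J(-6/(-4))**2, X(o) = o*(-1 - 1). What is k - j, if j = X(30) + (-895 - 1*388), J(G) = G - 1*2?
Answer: 5373/4 ≈ 1343.3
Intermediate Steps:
J(G) = -2 + G (J(G) = G - 2 = -2 + G)
X(o) = -2*o (X(o) = o*(-2) = -2*o)
k = 1/4 (k = (-2 - 6/(-4))**2 = (-2 - 6*(-1/4))**2 = (-2 + 3/2)**2 = (-1/2)**2 = 1/4 ≈ 0.25000)
j = -1343 (j = -2*30 + (-895 - 1*388) = -60 + (-895 - 388) = -60 - 1283 = -1343)
k - j = 1/4 - 1*(-1343) = 1/4 + 1343 = 5373/4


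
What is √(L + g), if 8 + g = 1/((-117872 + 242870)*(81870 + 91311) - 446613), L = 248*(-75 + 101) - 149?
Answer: 2*√29478703532965178403639/4329366405 ≈ 79.316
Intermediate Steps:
L = 6299 (L = 248*26 - 149 = 6448 - 149 = 6299)
g = -173174656199/21646832025 (g = -8 + 1/((-117872 + 242870)*(81870 + 91311) - 446613) = -8 + 1/(124998*173181 - 446613) = -8 + 1/(21647278638 - 446613) = -8 + 1/21646832025 = -173174656199/21646832025 ≈ -8.0000)
√(L + g) = √(6299 - 173174656199/21646832025) = √(136180220269276/21646832025) = 2*√29478703532965178403639/4329366405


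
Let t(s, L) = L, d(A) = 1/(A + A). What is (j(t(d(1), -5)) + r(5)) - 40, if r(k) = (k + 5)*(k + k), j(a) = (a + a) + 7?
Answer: 57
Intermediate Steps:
d(A) = 1/(2*A)
j(a) = 7 + 2*a (j(a) = 2*a + 7 = 7 + 2*a)
r(k) = 2*k*(5 + k) (r(k) = (5 + k)*(2*k) = 2*k*(5 + k))
(j(t(d(1), -5)) + r(5)) - 40 = ((7 + 2*(-5)) + 2*5*(5 + 5)) - 40 = ((7 - 10) + 2*5*10) - 40 = (-3 + 100) - 40 = 97 - 40 = 57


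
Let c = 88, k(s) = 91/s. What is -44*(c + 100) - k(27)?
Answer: -223435/27 ≈ -8275.4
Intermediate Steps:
-44*(c + 100) - k(27) = -44*(88 + 100) - 91/27 = -44*188 - 91/27 = -8272 - 1*91/27 = -8272 - 91/27 = -223435/27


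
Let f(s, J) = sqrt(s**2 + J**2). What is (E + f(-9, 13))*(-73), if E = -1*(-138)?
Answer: -10074 - 365*sqrt(10) ≈ -11228.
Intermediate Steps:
E = 138
f(s, J) = sqrt(J**2 + s**2)
(E + f(-9, 13))*(-73) = (138 + sqrt(13**2 + (-9)**2))*(-73) = (138 + sqrt(169 + 81))*(-73) = (138 + sqrt(250))*(-73) = (138 + 5*sqrt(10))*(-73) = -10074 - 365*sqrt(10)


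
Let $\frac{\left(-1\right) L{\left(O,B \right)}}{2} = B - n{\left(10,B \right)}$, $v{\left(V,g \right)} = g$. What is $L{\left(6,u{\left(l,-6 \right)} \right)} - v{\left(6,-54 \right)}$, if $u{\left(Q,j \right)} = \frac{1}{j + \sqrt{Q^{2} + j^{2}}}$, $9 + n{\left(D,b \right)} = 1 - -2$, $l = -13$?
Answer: $\frac{7086}{169} - \frac{2 \sqrt{205}}{169} \approx 41.76$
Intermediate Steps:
$n{\left(D,b \right)} = -6$ ($n{\left(D,b \right)} = -9 + \left(1 - -2\right) = -9 + \left(1 + 2\right) = -9 + 3 = -6$)
$L{\left(O,B \right)} = -12 - 2 B$ ($L{\left(O,B \right)} = - 2 \left(B - -6\right) = - 2 \left(B + 6\right) = - 2 \left(6 + B\right) = -12 - 2 B$)
$L{\left(6,u{\left(l,-6 \right)} \right)} - v{\left(6,-54 \right)} = \left(-12 - \frac{2}{-6 + \sqrt{\left(-13\right)^{2} + \left(-6\right)^{2}}}\right) - -54 = \left(-12 - \frac{2}{-6 + \sqrt{169 + 36}}\right) + 54 = \left(-12 - \frac{2}{-6 + \sqrt{205}}\right) + 54 = 42 - \frac{2}{-6 + \sqrt{205}}$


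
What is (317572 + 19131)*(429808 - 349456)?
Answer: 27054759456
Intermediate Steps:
(317572 + 19131)*(429808 - 349456) = 336703*80352 = 27054759456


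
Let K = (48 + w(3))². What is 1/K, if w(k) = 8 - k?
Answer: 1/2809 ≈ 0.00035600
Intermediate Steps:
K = 2809 (K = (48 + (8 - 1*3))² = (48 + (8 - 3))² = (48 + 5)² = 53² = 2809)
1/K = 1/2809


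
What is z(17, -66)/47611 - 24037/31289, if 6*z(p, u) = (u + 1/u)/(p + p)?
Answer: -15408682698821/20057328595656 ≈ -0.76823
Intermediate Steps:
z(p, u) = (u + 1/u)/(12*p) (z(p, u) = ((u + 1/u)/(p + p))/6 = ((u + 1/u)/((2*p)))/6 = ((u + 1/u)*(1/(2*p)))/6 = ((u + 1/u)/(2*p))/6 = (u + 1/u)/(12*p))
z(17, -66)/47611 - 24037/31289 = ((1/12)*(1 + (-66)**2)/(17*(-66)))/47611 - 24037/31289 = ((1/12)*(1/17)*(-1/66)*(1 + 4356))*(1/47611) - 24037*1/31289 = ((1/12)*(1/17)*(-1/66)*4357)*(1/47611) - 24037/31289 = -4357/13464*1/47611 - 24037/31289 = -4357/641034504 - 24037/31289 = -15408682698821/20057328595656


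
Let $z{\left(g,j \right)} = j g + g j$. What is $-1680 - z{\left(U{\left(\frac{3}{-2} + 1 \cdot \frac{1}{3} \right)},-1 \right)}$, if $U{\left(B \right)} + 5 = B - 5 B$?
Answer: $- \frac{5042}{3} \approx -1680.7$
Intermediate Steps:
$U{\left(B \right)} = -5 - 4 B$ ($U{\left(B \right)} = -5 + \left(B - 5 B\right) = -5 - 4 B$)
$z{\left(g,j \right)} = 2 g j$ ($z{\left(g,j \right)} = g j + g j = 2 g j$)
$-1680 - z{\left(U{\left(\frac{3}{-2} + 1 \cdot \frac{1}{3} \right)},-1 \right)} = -1680 - 2 \left(-5 - 4 \left(\frac{3}{-2} + 1 \cdot \frac{1}{3}\right)\right) \left(-1\right) = -1680 - 2 \left(-5 - 4 \left(3 \left(- \frac{1}{2}\right) + 1 \cdot \frac{1}{3}\right)\right) \left(-1\right) = -1680 - 2 \left(-5 - 4 \left(- \frac{3}{2} + \frac{1}{3}\right)\right) \left(-1\right) = -1680 - 2 \left(-5 - - \frac{14}{3}\right) \left(-1\right) = -1680 - 2 \left(-5 + \frac{14}{3}\right) \left(-1\right) = -1680 - 2 \left(- \frac{1}{3}\right) \left(-1\right) = -1680 - \frac{2}{3} = - \frac{5042}{3}$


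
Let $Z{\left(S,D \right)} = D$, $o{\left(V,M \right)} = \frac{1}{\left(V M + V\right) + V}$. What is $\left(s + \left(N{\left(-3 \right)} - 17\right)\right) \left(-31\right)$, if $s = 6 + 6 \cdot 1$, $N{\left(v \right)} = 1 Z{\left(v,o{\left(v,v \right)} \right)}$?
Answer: $\frac{434}{3} \approx 144.67$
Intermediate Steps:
$o{\left(V,M \right)} = \frac{1}{2 V + M V}$ ($o{\left(V,M \right)} = \frac{1}{\left(M V + V\right) + V} = \frac{1}{\left(V + M V\right) + V} = \frac{1}{2 V + M V}$)
$N{\left(v \right)} = \frac{1}{v \left(2 + v\right)}$ ($N{\left(v \right)} = 1 \frac{1}{v \left(2 + v\right)} = \frac{1}{v \left(2 + v\right)}$)
$s = 12$ ($s = 6 + 6 = 12$)
$\left(s + \left(N{\left(-3 \right)} - 17\right)\right) \left(-31\right) = \left(12 - \left(17 - \frac{1}{\left(-3\right) \left(2 - 3\right)}\right)\right) \left(-31\right) = \left(12 - \left(17 + \frac{1}{3 \left(-1\right)}\right)\right) \left(-31\right) = \left(12 - \frac{50}{3}\right) \left(-31\right) = \left(- \frac{14}{3}\right) \left(-31\right) = \frac{434}{3}$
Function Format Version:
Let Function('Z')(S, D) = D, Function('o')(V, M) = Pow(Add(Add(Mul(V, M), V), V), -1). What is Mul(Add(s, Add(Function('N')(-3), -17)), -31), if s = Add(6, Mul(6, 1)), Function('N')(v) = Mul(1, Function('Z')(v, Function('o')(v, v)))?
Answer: Rational(434, 3) ≈ 144.67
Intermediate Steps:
Function('o')(V, M) = Pow(Add(Mul(2, V), Mul(M, V)), -1) (Function('o')(V, M) = Pow(Add(Add(Mul(M, V), V), V), -1) = Pow(Add(Add(V, Mul(M, V)), V), -1) = Pow(Add(Mul(2, V), Mul(M, V)), -1))
Function('N')(v) = Mul(Pow(v, -1), Pow(Add(2, v), -1)) (Function('N')(v) = Mul(1, Mul(Pow(v, -1), Pow(Add(2, v), -1))) = Mul(Pow(v, -1), Pow(Add(2, v), -1)))
s = 12 (s = Add(6, 6) = 12)
Mul(Add(s, Add(Function('N')(-3), -17)), -31) = Mul(Add(12, Add(Mul(Pow(-3, -1), Pow(Add(2, -3), -1)), -17)), -31) = Mul(Add(12, Add(Mul(Rational(-1, 3), Pow(-1, -1)), -17)), -31) = Mul(Add(12, Add(Mul(Rational(-1, 3), -1), -17)), -31) = Mul(Add(12, Add(Rational(1, 3), -17)), -31) = Mul(Add(12, Rational(-50, 3)), -31) = Mul(Rational(-14, 3), -31) = Rational(434, 3)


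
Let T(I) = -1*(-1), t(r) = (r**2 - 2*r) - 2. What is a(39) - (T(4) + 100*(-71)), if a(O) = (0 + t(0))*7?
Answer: 7085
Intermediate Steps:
t(r) = -2 + r**2 - 2*r
a(O) = -14 (a(O) = (0 + (-2 + 0**2 - 2*0))*7 = (0 + (-2 + 0 + 0))*7 = (0 - 2)*7 = -2*7 = -14)
T(I) = 1
a(39) - (T(4) + 100*(-71)) = -14 - (1 + 100*(-71)) = -14 - (1 - 7100) = -14 - 1*(-7099) = -14 + 7099 = 7085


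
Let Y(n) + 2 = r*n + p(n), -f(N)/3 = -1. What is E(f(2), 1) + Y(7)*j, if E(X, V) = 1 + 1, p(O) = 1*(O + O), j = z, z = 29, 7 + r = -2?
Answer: -1477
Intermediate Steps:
r = -9 (r = -7 - 2 = -9)
j = 29
f(N) = 3 (f(N) = -3*(-1) = 3)
p(O) = 2*O (p(O) = 1*(2*O) = 2*O)
Y(n) = -2 - 7*n (Y(n) = -2 + (-9*n + 2*n) = -2 - 7*n)
E(X, V) = 2
E(f(2), 1) + Y(7)*j = 2 + (-2 - 7*7)*29 = 2 + (-2 - 49)*29 = 2 - 51*29 = 2 - 1479 = -1477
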